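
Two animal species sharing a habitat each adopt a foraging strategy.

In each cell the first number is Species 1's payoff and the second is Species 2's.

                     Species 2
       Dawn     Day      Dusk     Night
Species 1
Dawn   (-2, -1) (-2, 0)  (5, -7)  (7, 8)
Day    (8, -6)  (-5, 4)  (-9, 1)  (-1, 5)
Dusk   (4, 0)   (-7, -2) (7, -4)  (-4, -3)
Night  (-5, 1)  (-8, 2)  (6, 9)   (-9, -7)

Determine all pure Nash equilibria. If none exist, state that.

(Dawn, Night)

(Dawn, Dawn): Species 1 can switch to Day (-2 → 8). Not NE.
(Dawn, Day): Species 2 can switch to Night (0 → 8). Not NE.
(Dawn, Dusk): Species 1 can switch to Dusk (5 → 7). Not NE.
(Dawn, Night): Species 1 gets 7, best alternative -1; Species 2 gets 8, best alternative 0. No profitable deviation — NE.
(Day, Dawn): Species 2 can switch to Day (-6 → 4). Not NE.
(Day, Day): Species 1 can switch to Dawn (-5 → -2). Not NE.
(Day, Dusk): Species 1 can switch to Dawn (-9 → 5). Not NE.
(Day, Night): Species 1 can switch to Dawn (-1 → 7). Not NE.
(Dusk, Dawn): Species 1 can switch to Day (4 → 8). Not NE.
(The remaining 7 profiles each have a profitable deviation by the same check.)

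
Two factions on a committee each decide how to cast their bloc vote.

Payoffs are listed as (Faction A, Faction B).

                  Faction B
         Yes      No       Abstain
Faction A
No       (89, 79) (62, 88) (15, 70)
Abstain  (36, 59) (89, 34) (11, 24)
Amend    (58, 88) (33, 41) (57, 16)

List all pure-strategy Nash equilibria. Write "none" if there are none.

No pure-strategy Nash equilibrium.

For each player, find the best response to each opponent profile; mutual best responses are the pure NE.
Faction A against Yes: payoffs 89, 36, 58 → best response No.
Faction A against No: payoffs 62, 89, 33 → best response Abstain.
Faction A against Abstain: payoffs 15, 11, 57 → best response Amend.
Faction B against No: payoffs 79, 88, 70 → best response No.
Faction B against Abstain: payoffs 59, 34, 24 → best response Yes.
Faction B against Amend: payoffs 88, 41, 16 → best response Yes.
No profile is a mutual best response for all players.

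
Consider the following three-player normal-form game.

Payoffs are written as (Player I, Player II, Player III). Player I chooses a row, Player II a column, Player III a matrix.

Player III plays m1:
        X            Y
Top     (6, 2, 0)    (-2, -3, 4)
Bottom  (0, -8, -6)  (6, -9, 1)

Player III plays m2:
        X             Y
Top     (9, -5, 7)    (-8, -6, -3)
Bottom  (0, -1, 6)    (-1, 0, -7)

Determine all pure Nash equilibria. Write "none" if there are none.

(Top, X, m1): Player III can switch to m2 (0 → 7). Not NE.
(Top, X, m2): Player I gets 9, best alternative 0; Player II gets -5, best alternative -6; Player III gets 7, best alternative 0. No profitable deviation — NE.
(Top, Y, m1): Player I can switch to Bottom (-2 → 6). Not NE.
(Top, Y, m2): Player I can switch to Bottom (-8 → -1). Not NE.
(Bottom, X, m1): Player I can switch to Top (0 → 6). Not NE.
(Bottom, X, m2): Player I can switch to Top (0 → 9). Not NE.
(Bottom, Y, m1): Player II can switch to X (-9 → -8). Not NE.
(Bottom, Y, m2): Player III can switch to m1 (-7 → 1). Not NE.

Pure NE: (Top, X, m2)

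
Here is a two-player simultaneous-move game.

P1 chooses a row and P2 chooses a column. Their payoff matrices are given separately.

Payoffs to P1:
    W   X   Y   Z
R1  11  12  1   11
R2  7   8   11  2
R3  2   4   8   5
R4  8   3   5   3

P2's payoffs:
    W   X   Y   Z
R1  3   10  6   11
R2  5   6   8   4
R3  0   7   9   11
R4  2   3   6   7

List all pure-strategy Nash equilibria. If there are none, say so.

For each player, find the best response to each opponent profile; mutual best responses are the pure NE.
P1 against W: payoffs 11, 7, 2, 8 → best response R1.
P1 against X: payoffs 12, 8, 4, 3 → best response R1.
P1 against Y: payoffs 1, 11, 8, 5 → best response R2.
P1 against Z: payoffs 11, 2, 5, 3 → best response R1.
P2 against R1: payoffs 3, 10, 6, 11 → best response Z.
P2 against R2: payoffs 5, 6, 8, 4 → best response Y.
P2 against R3: payoffs 0, 7, 9, 11 → best response Z.
P2 against R4: payoffs 2, 3, 6, 7 → best response Z.
Mutual best responses: (R1, Z); (R2, Y).

Pure-strategy Nash equilibria: (R1, Z) and (R2, Y)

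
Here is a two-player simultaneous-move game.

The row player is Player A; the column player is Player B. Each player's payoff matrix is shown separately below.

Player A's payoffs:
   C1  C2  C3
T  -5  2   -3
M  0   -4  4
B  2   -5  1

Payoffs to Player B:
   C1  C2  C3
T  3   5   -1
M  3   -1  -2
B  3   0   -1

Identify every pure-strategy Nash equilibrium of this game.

Pure-strategy Nash equilibria: (T, C2); (B, C1)

For each strategy profile, look for a profitable unilateral deviation.
(T, C1): Player A can switch to M (-5 → 0). Not NE.
(T, C2): Player A gets 2, best alternative -4; Player B gets 5, best alternative 3. No profitable deviation — NE.
(T, C3): Player A can switch to M (-3 → 4). Not NE.
(M, C1): Player A can switch to B (0 → 2). Not NE.
(M, C2): Player A can switch to T (-4 → 2). Not NE.
(M, C3): Player B can switch to C1 (-2 → 3). Not NE.
(B, C1): Player A gets 2, best alternative 0; Player B gets 3, best alternative 0. No profitable deviation — NE.
(B, C2): Player A can switch to T (-5 → 2). Not NE.
(B, C3): Player A can switch to M (1 → 4). Not NE.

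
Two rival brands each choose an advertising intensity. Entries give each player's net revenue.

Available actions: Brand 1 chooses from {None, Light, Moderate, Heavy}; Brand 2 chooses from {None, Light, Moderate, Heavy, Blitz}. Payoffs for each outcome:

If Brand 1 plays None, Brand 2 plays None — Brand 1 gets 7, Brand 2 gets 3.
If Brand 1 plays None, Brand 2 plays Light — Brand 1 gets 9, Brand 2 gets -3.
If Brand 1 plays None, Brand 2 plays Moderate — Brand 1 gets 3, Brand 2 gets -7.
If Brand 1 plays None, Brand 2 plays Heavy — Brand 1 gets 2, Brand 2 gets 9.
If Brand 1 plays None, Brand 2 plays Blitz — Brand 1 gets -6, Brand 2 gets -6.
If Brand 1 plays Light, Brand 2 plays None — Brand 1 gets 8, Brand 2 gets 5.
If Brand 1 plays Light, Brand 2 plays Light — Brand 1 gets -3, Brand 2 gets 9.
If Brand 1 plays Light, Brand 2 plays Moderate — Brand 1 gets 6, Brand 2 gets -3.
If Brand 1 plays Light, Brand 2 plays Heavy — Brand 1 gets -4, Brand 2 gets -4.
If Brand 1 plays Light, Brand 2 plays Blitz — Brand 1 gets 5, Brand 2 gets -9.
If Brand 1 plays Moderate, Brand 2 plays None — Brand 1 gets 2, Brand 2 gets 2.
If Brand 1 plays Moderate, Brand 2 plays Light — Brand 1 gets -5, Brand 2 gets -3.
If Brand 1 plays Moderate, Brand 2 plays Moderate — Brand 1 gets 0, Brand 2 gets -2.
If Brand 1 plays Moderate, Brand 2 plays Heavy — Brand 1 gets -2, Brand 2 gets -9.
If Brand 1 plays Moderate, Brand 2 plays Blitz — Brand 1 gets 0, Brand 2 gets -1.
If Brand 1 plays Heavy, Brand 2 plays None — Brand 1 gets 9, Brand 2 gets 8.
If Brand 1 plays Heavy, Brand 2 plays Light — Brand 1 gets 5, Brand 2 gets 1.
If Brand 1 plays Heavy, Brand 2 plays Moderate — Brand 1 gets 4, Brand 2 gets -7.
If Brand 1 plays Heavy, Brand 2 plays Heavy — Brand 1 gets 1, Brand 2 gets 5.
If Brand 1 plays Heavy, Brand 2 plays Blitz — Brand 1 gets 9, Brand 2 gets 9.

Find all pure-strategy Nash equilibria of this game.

Brand 1 against None: payoffs 7, 8, 2, 9 → best response Heavy.
Brand 1 against Light: payoffs 9, -3, -5, 5 → best response None.
Brand 1 against Moderate: payoffs 3, 6, 0, 4 → best response Light.
Brand 1 against Heavy: payoffs 2, -4, -2, 1 → best response None.
Brand 1 against Blitz: payoffs -6, 5, 0, 9 → best response Heavy.
Brand 2 against None: payoffs 3, -3, -7, 9, -6 → best response Heavy.
Brand 2 against Light: payoffs 5, 9, -3, -4, -9 → best response Light.
Brand 2 against Moderate: payoffs 2, -3, -2, -9, -1 → best response None.
Brand 2 against Heavy: payoffs 8, 1, -7, 5, 9 → best response Blitz.
Mutual best responses: (None, Heavy); (Heavy, Blitz).

The pure Nash equilibria are (None, Heavy) and (Heavy, Blitz).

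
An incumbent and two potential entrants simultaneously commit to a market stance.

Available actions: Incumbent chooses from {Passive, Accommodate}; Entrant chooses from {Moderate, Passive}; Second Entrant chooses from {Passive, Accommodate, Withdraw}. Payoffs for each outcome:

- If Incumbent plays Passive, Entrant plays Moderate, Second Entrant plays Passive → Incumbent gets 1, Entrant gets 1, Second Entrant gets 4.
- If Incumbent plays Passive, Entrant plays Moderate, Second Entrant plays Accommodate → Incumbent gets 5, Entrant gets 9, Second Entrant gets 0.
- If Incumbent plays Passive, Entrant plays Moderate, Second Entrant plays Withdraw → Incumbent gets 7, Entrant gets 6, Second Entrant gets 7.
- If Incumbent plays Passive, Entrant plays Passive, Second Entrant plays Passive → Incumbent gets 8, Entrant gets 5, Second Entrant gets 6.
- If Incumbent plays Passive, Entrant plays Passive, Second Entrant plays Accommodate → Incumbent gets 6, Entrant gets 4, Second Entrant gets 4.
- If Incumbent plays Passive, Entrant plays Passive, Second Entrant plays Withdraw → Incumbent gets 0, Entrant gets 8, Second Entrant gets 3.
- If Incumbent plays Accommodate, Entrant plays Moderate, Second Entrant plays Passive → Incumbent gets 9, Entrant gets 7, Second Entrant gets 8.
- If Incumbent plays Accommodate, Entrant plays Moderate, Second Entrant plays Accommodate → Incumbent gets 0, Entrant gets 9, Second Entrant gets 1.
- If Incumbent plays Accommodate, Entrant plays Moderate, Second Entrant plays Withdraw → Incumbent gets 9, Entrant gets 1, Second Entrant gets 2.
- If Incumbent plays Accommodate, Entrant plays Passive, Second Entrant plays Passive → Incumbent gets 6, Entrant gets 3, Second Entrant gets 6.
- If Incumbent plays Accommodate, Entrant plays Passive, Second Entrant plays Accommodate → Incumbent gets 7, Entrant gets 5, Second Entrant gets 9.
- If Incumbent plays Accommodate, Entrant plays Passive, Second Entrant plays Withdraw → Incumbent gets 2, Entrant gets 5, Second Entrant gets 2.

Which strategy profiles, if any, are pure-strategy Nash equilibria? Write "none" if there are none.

Pure-strategy Nash equilibria: (Passive, Passive, Passive); (Accommodate, Moderate, Passive)

For each player, find the best response to each opponent profile; mutual best responses are the pure NE.
Incumbent against (Moderate, Passive): payoffs 1, 9 → best response Accommodate.
Incumbent against (Moderate, Accommodate): payoffs 5, 0 → best response Passive.
Incumbent against (Moderate, Withdraw): payoffs 7, 9 → best response Accommodate.
Incumbent against (Passive, Passive): payoffs 8, 6 → best response Passive.
Incumbent against (Passive, Accommodate): payoffs 6, 7 → best response Accommodate.
Incumbent against (Passive, Withdraw): payoffs 0, 2 → best response Accommodate.
Entrant against (Passive, Passive): payoffs 1, 5 → best response Passive.
Entrant against (Passive, Accommodate): payoffs 9, 4 → best response Moderate.
Entrant against (Passive, Withdraw): payoffs 6, 8 → best response Passive.
Entrant against (Accommodate, Passive): payoffs 7, 3 → best response Moderate.
Entrant against (Accommodate, Accommodate): payoffs 9, 5 → best response Moderate.
Entrant against (Accommodate, Withdraw): payoffs 1, 5 → best response Passive.
Second Entrant against (Passive, Moderate): payoffs 4, 0, 7 → best response Withdraw.
Second Entrant against (Passive, Passive): payoffs 6, 4, 3 → best response Passive.
Second Entrant against (Accommodate, Moderate): payoffs 8, 1, 2 → best response Passive.
Second Entrant against (Accommodate, Passive): payoffs 6, 9, 2 → best response Accommodate.
Mutual best responses: (Passive, Passive, Passive); (Accommodate, Moderate, Passive).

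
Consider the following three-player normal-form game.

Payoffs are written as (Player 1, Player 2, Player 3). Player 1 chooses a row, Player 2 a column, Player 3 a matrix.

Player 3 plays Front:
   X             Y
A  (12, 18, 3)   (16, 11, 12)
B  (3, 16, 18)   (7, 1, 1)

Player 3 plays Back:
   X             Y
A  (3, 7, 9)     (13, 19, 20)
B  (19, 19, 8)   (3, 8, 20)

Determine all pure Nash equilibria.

Player 1 against (X, Front): payoffs 12, 3 → best response A.
Player 1 against (X, Back): payoffs 3, 19 → best response B.
Player 1 against (Y, Front): payoffs 16, 7 → best response A.
Player 1 against (Y, Back): payoffs 13, 3 → best response A.
Player 2 against (A, Front): payoffs 18, 11 → best response X.
Player 2 against (A, Back): payoffs 7, 19 → best response Y.
Player 2 against (B, Front): payoffs 16, 1 → best response X.
Player 2 against (B, Back): payoffs 19, 8 → best response X.
Player 3 against (A, X): payoffs 3, 9 → best response Back.
Player 3 against (A, Y): payoffs 12, 20 → best response Back.
Player 3 against (B, X): payoffs 18, 8 → best response Front.
Player 3 against (B, Y): payoffs 1, 20 → best response Back.
Mutual best responses: (A, Y, Back).

Pure NE: (A, Y, Back)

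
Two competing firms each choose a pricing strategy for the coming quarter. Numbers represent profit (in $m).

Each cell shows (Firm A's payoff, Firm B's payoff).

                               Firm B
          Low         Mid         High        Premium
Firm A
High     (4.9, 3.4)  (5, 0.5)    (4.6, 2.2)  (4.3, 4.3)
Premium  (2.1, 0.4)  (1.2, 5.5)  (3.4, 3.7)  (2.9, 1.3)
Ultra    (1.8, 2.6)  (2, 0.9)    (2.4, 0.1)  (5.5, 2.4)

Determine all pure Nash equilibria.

This game has no pure Nash equilibrium.

Firm A against Low: payoffs 4.9, 2.1, 1.8 → best response High.
Firm A against Mid: payoffs 5, 1.2, 2 → best response High.
Firm A against High: payoffs 4.6, 3.4, 2.4 → best response High.
Firm A against Premium: payoffs 4.3, 2.9, 5.5 → best response Ultra.
Firm B against High: payoffs 3.4, 0.5, 2.2, 4.3 → best response Premium.
Firm B against Premium: payoffs 0.4, 5.5, 3.7, 1.3 → best response Mid.
Firm B against Ultra: payoffs 2.6, 0.9, 0.1, 2.4 → best response Low.
No profile is a mutual best response for all players.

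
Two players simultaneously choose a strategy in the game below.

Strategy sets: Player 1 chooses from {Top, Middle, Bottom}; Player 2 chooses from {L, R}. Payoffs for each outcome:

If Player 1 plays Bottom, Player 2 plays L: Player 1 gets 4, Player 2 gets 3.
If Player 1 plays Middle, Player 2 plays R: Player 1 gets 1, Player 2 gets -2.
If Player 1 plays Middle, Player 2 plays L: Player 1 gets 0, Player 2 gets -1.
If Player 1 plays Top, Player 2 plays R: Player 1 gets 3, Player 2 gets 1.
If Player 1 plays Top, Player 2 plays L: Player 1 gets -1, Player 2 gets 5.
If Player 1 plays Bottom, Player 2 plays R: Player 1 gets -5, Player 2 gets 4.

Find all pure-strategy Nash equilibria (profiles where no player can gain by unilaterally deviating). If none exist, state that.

(Top, L): Player 1 can switch to Middle (-1 → 0). Not NE.
(Top, R): Player 2 can switch to L (1 → 5). Not NE.
(Middle, L): Player 1 can switch to Bottom (0 → 4). Not NE.
(Middle, R): Player 1 can switch to Top (1 → 3). Not NE.
(Bottom, L): Player 2 can switch to R (3 → 4). Not NE.
(Bottom, R): Player 1 can switch to Top (-5 → 3). Not NE.

none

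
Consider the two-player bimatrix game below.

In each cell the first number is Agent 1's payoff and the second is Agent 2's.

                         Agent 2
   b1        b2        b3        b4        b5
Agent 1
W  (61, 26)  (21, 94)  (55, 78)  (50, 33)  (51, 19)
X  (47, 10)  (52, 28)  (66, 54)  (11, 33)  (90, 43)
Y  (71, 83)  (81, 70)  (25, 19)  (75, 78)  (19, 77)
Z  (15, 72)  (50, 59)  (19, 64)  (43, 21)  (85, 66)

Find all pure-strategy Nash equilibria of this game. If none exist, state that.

(W, b1): Agent 1 can switch to Y (61 → 71). Not NE.
(W, b2): Agent 1 can switch to X (21 → 52). Not NE.
(W, b3): Agent 1 can switch to X (55 → 66). Not NE.
(W, b4): Agent 1 can switch to Y (50 → 75). Not NE.
(W, b5): Agent 1 can switch to X (51 → 90). Not NE.
(X, b1): Agent 1 can switch to W (47 → 61). Not NE.
(X, b3): Agent 1 gets 66, best alternative 55; Agent 2 gets 54, best alternative 43. No profitable deviation — NE.
(Y, b1): Agent 1 gets 71, best alternative 61; Agent 2 gets 83, best alternative 78. No profitable deviation — NE.
(The remaining 12 profiles each have a profitable deviation by the same check.)

Pure-strategy Nash equilibria: (X, b3); (Y, b1)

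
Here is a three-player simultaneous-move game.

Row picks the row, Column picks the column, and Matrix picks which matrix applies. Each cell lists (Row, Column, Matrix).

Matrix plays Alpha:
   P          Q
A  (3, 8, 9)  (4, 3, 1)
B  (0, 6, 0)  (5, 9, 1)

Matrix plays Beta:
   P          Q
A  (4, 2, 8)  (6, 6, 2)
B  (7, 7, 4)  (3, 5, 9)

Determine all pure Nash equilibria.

Row against (P, Alpha): payoffs 3, 0 → best response A.
Row against (P, Beta): payoffs 4, 7 → best response B.
Row against (Q, Alpha): payoffs 4, 5 → best response B.
Row against (Q, Beta): payoffs 6, 3 → best response A.
Column against (A, Alpha): payoffs 8, 3 → best response P.
Column against (A, Beta): payoffs 2, 6 → best response Q.
Column against (B, Alpha): payoffs 6, 9 → best response Q.
Column against (B, Beta): payoffs 7, 5 → best response P.
Matrix against (A, P): payoffs 9, 8 → best response Alpha.
Matrix against (A, Q): payoffs 1, 2 → best response Beta.
Matrix against (B, P): payoffs 0, 4 → best response Beta.
Matrix against (B, Q): payoffs 1, 9 → best response Beta.
Mutual best responses: (A, P, Alpha); (A, Q, Beta); (B, P, Beta).

(A, P, Alpha); (A, Q, Beta); (B, P, Beta)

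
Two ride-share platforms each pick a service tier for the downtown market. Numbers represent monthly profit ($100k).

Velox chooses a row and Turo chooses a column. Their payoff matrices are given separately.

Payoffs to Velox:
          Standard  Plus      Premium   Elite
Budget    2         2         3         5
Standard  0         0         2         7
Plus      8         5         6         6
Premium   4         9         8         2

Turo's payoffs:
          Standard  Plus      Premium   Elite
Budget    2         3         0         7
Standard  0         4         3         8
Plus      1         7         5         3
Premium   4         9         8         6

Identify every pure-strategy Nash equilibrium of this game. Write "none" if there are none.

(Budget, Standard): Velox can switch to Plus (2 → 8). Not NE.
(Budget, Plus): Velox can switch to Plus (2 → 5). Not NE.
(Budget, Premium): Velox can switch to Plus (3 → 6). Not NE.
(Budget, Elite): Velox can switch to Standard (5 → 7). Not NE.
(Standard, Standard): Velox can switch to Budget (0 → 2). Not NE.
(Standard, Plus): Velox can switch to Budget (0 → 2). Not NE.
(Standard, Elite): Velox gets 7, best alternative 6; Turo gets 8, best alternative 4. No profitable deviation — NE.
(Premium, Plus): Velox gets 9, best alternative 5; Turo gets 9, best alternative 8. No profitable deviation — NE.
(The remaining 8 profiles each have a profitable deviation by the same check.)

The pure Nash equilibria are (Standard, Elite); (Premium, Plus).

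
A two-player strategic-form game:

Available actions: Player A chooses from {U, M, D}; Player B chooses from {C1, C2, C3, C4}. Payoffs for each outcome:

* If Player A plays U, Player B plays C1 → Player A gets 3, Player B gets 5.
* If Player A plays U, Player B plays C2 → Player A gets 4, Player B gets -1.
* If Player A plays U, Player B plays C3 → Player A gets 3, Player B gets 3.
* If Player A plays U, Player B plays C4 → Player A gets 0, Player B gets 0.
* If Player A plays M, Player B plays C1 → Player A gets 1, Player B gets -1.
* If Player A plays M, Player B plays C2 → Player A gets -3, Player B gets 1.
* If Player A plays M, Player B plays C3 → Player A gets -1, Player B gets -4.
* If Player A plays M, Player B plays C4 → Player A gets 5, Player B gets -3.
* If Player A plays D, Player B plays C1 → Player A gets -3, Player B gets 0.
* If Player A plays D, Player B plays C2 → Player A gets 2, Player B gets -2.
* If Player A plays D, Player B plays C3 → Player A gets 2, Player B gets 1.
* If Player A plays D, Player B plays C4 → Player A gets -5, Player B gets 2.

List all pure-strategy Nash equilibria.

(U, C1)

Player A against C1: payoffs 3, 1, -3 → best response U.
Player A against C2: payoffs 4, -3, 2 → best response U.
Player A against C3: payoffs 3, -1, 2 → best response U.
Player A against C4: payoffs 0, 5, -5 → best response M.
Player B against U: payoffs 5, -1, 3, 0 → best response C1.
Player B against M: payoffs -1, 1, -4, -3 → best response C2.
Player B against D: payoffs 0, -2, 1, 2 → best response C4.
Mutual best responses: (U, C1).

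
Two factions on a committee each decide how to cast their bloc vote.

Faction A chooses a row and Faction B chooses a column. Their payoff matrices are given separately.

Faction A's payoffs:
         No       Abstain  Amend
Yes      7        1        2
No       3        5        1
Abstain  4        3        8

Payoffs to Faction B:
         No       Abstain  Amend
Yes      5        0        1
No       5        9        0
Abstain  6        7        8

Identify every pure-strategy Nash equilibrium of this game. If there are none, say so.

(Yes, No); (No, Abstain); (Abstain, Amend)

Faction A against No: payoffs 7, 3, 4 → best response Yes.
Faction A against Abstain: payoffs 1, 5, 3 → best response No.
Faction A against Amend: payoffs 2, 1, 8 → best response Abstain.
Faction B against Yes: payoffs 5, 0, 1 → best response No.
Faction B against No: payoffs 5, 9, 0 → best response Abstain.
Faction B against Abstain: payoffs 6, 7, 8 → best response Amend.
Mutual best responses: (Yes, No); (No, Abstain); (Abstain, Amend).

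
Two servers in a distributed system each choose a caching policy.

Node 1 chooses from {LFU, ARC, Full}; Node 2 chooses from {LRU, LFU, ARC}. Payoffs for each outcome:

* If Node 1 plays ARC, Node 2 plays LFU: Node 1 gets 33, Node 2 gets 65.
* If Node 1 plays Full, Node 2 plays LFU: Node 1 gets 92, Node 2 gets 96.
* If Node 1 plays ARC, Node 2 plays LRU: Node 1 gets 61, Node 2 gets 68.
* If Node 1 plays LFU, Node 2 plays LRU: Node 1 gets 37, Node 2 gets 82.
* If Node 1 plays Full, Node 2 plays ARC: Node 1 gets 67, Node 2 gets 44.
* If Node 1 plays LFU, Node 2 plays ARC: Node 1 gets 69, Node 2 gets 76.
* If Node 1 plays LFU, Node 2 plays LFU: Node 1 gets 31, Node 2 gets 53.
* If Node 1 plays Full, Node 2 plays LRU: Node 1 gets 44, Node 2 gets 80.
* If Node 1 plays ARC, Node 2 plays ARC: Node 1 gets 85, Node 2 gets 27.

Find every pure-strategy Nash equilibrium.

Pure-strategy Nash equilibria: (ARC, LRU) and (Full, LFU)

(LFU, LRU): Node 1 can switch to ARC (37 → 61). Not NE.
(LFU, LFU): Node 1 can switch to ARC (31 → 33). Not NE.
(LFU, ARC): Node 1 can switch to ARC (69 → 85). Not NE.
(ARC, LRU): Node 1 gets 61, best alternative 44; Node 2 gets 68, best alternative 65. No profitable deviation — NE.
(ARC, LFU): Node 1 can switch to Full (33 → 92). Not NE.
(ARC, ARC): Node 2 can switch to LRU (27 → 68). Not NE.
(Full, LRU): Node 1 can switch to ARC (44 → 61). Not NE.
(Full, LFU): Node 1 gets 92, best alternative 33; Node 2 gets 96, best alternative 80. No profitable deviation — NE.
(Full, ARC): Node 1 can switch to LFU (67 → 69). Not NE.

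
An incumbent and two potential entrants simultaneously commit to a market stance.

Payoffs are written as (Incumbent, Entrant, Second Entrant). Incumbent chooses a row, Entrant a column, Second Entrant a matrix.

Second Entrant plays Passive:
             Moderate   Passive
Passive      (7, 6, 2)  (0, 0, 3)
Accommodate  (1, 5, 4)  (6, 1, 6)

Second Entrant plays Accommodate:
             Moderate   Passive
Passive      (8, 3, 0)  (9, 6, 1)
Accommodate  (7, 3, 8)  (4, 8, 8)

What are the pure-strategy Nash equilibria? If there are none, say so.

(Passive, Moderate, Passive): Incumbent gets 7, best alternative 1; Entrant gets 6, best alternative 0; Second Entrant gets 2, best alternative 0. No profitable deviation — NE.
(Passive, Moderate, Accommodate): Entrant can switch to Passive (3 → 6). Not NE.
(Passive, Passive, Passive): Incumbent can switch to Accommodate (0 → 6). Not NE.
(Passive, Passive, Accommodate): Second Entrant can switch to Passive (1 → 3). Not NE.
(Accommodate, Moderate, Passive): Incumbent can switch to Passive (1 → 7). Not NE.
(Accommodate, Moderate, Accommodate): Incumbent can switch to Passive (7 → 8). Not NE.
(Accommodate, Passive, Passive): Entrant can switch to Moderate (1 → 5). Not NE.
(Accommodate, Passive, Accommodate): Incumbent can switch to Passive (4 → 9). Not NE.

The unique pure-strategy Nash equilibrium is (Passive, Moderate, Passive).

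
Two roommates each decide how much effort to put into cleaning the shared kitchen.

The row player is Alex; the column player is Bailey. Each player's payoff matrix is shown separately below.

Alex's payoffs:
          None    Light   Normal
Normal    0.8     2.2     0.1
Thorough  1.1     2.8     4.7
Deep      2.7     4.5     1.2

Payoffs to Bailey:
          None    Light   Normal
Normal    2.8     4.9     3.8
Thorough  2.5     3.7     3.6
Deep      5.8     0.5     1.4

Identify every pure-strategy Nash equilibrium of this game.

The unique pure-strategy Nash equilibrium is (Deep, None).

For each strategy profile, look for a profitable unilateral deviation.
(Normal, None): Alex can switch to Thorough (0.8 → 1.1). Not NE.
(Normal, Light): Alex can switch to Thorough (2.2 → 2.8). Not NE.
(Normal, Normal): Alex can switch to Thorough (0.1 → 4.7). Not NE.
(Thorough, None): Alex can switch to Deep (1.1 → 2.7). Not NE.
(Thorough, Light): Alex can switch to Deep (2.8 → 4.5). Not NE.
(Thorough, Normal): Bailey can switch to Light (3.6 → 3.7). Not NE.
(Deep, None): Alex gets 2.7, best alternative 1.1; Bailey gets 5.8, best alternative 1.4. No profitable deviation — NE.
(Deep, Light): Bailey can switch to None (0.5 → 5.8). Not NE.
(Deep, Normal): Alex can switch to Thorough (1.2 → 4.7). Not NE.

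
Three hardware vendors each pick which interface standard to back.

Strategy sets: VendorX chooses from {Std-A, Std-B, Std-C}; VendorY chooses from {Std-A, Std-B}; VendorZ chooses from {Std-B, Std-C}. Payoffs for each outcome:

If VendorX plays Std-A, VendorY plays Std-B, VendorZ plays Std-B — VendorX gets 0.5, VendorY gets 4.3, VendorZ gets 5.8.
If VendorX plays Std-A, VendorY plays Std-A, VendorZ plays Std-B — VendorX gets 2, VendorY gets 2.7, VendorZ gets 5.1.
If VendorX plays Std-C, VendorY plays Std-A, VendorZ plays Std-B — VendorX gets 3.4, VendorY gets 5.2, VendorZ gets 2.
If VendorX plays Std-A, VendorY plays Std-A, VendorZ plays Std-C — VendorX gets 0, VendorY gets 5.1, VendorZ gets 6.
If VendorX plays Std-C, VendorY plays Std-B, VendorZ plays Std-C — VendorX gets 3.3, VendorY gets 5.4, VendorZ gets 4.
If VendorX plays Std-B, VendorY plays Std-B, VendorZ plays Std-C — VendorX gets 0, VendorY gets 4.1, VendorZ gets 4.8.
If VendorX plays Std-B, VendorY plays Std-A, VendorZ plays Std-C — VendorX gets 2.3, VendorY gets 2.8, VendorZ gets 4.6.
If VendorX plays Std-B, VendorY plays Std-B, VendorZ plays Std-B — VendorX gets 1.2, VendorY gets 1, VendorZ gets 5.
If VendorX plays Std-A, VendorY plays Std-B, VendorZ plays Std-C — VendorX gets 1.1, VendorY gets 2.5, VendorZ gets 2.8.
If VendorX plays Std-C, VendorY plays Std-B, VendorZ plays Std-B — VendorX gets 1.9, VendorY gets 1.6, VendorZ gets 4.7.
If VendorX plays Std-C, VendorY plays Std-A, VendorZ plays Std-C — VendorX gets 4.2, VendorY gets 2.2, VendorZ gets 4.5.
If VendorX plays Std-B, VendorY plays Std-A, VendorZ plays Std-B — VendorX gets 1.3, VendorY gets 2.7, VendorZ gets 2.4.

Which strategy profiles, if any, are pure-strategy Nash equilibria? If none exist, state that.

This game has no pure Nash equilibrium.

VendorX against (Std-A, Std-B): payoffs 2, 1.3, 3.4 → best response Std-C.
VendorX against (Std-A, Std-C): payoffs 0, 2.3, 4.2 → best response Std-C.
VendorX against (Std-B, Std-B): payoffs 0.5, 1.2, 1.9 → best response Std-C.
VendorX against (Std-B, Std-C): payoffs 1.1, 0, 3.3 → best response Std-C.
VendorY against (Std-A, Std-B): payoffs 2.7, 4.3 → best response Std-B.
VendorY against (Std-A, Std-C): payoffs 5.1, 2.5 → best response Std-A.
VendorY against (Std-B, Std-B): payoffs 2.7, 1 → best response Std-A.
VendorY against (Std-B, Std-C): payoffs 2.8, 4.1 → best response Std-B.
VendorY against (Std-C, Std-B): payoffs 5.2, 1.6 → best response Std-A.
VendorY against (Std-C, Std-C): payoffs 2.2, 5.4 → best response Std-B.
VendorZ against (Std-A, Std-A): payoffs 5.1, 6 → best response Std-C.
VendorZ against (Std-A, Std-B): payoffs 5.8, 2.8 → best response Std-B.
VendorZ against (Std-B, Std-A): payoffs 2.4, 4.6 → best response Std-C.
VendorZ against (Std-B, Std-B): payoffs 5, 4.8 → best response Std-B.
VendorZ against (Std-C, Std-A): payoffs 2, 4.5 → best response Std-C.
VendorZ against (Std-C, Std-B): payoffs 4.7, 4 → best response Std-B.
No profile is a mutual best response for all players.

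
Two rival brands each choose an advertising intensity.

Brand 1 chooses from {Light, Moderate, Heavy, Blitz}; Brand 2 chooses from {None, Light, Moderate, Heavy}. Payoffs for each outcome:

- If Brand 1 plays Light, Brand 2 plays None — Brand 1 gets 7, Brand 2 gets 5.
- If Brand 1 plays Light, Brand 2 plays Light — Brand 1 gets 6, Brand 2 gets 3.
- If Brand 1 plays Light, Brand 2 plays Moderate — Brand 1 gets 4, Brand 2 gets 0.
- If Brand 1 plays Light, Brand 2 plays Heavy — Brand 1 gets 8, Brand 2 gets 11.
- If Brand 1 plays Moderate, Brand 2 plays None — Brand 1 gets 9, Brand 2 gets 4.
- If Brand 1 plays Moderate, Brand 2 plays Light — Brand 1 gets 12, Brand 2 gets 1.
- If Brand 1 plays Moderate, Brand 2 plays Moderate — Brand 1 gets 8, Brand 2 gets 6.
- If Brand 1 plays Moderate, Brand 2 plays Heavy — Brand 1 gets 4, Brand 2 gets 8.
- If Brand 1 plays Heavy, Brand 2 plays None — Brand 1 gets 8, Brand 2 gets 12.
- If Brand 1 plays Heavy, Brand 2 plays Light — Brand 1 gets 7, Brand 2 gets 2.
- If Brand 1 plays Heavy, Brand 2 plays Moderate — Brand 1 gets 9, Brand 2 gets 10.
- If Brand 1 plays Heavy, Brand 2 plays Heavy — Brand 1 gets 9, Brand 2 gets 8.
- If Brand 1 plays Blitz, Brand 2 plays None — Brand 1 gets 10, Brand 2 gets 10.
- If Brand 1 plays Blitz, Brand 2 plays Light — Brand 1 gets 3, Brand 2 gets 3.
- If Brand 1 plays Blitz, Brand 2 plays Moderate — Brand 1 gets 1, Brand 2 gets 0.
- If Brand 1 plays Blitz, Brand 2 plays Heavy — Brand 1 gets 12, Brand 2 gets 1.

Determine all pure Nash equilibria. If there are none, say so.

Brand 1 against None: payoffs 7, 9, 8, 10 → best response Blitz.
Brand 1 against Light: payoffs 6, 12, 7, 3 → best response Moderate.
Brand 1 against Moderate: payoffs 4, 8, 9, 1 → best response Heavy.
Brand 1 against Heavy: payoffs 8, 4, 9, 12 → best response Blitz.
Brand 2 against Light: payoffs 5, 3, 0, 11 → best response Heavy.
Brand 2 against Moderate: payoffs 4, 1, 6, 8 → best response Heavy.
Brand 2 against Heavy: payoffs 12, 2, 10, 8 → best response None.
Brand 2 against Blitz: payoffs 10, 3, 0, 1 → best response None.
Mutual best responses: (Blitz, None).

Pure NE: (Blitz, None)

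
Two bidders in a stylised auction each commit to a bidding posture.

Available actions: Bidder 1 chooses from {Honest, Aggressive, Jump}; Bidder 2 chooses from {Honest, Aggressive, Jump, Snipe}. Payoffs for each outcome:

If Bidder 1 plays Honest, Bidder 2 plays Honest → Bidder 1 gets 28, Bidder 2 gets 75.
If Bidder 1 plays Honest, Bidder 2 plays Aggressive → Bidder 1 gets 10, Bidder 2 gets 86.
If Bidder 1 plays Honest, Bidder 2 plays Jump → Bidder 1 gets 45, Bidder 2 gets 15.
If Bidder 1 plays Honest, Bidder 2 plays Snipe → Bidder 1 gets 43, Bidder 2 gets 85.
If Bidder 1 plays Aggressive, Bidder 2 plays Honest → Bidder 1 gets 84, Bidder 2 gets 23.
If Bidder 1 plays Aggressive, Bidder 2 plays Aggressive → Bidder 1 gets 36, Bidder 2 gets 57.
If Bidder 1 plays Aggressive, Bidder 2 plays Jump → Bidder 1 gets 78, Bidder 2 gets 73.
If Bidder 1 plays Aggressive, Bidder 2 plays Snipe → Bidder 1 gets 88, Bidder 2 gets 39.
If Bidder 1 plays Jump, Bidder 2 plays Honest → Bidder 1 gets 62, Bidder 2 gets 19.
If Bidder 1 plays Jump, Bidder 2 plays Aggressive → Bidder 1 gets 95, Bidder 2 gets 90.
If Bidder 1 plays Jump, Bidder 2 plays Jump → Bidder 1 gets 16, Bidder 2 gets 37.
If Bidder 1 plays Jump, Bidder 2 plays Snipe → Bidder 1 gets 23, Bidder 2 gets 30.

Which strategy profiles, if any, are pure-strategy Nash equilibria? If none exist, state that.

The pure Nash equilibria are (Aggressive, Jump); (Jump, Aggressive).

For each strategy profile, look for a profitable unilateral deviation.
(Honest, Honest): Bidder 1 can switch to Aggressive (28 → 84). Not NE.
(Honest, Aggressive): Bidder 1 can switch to Aggressive (10 → 36). Not NE.
(Honest, Jump): Bidder 1 can switch to Aggressive (45 → 78). Not NE.
(Honest, Snipe): Bidder 1 can switch to Aggressive (43 → 88). Not NE.
(Aggressive, Honest): Bidder 2 can switch to Aggressive (23 → 57). Not NE.
(Aggressive, Aggressive): Bidder 1 can switch to Jump (36 → 95). Not NE.
(Aggressive, Jump): Bidder 1 gets 78, best alternative 45; Bidder 2 gets 73, best alternative 57. No profitable deviation — NE.
(Aggressive, Snipe): Bidder 2 can switch to Aggressive (39 → 57). Not NE.
(Jump, Honest): Bidder 1 can switch to Aggressive (62 → 84). Not NE.
(Jump, Aggressive): Bidder 1 gets 95, best alternative 36; Bidder 2 gets 90, best alternative 37. No profitable deviation — NE.
(The remaining 2 profiles each have a profitable deviation by the same check.)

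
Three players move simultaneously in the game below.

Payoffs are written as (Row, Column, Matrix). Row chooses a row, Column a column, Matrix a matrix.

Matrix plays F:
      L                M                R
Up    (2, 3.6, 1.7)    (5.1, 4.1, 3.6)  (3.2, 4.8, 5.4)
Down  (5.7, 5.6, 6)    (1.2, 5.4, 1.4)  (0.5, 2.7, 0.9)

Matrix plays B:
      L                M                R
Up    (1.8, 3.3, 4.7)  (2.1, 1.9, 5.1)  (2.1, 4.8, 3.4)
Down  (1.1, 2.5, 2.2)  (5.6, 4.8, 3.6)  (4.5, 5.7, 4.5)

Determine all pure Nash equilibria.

Row against (L, F): payoffs 2, 5.7 → best response Down.
Row against (L, B): payoffs 1.8, 1.1 → best response Up.
Row against (M, F): payoffs 5.1, 1.2 → best response Up.
Row against (M, B): payoffs 2.1, 5.6 → best response Down.
Row against (R, F): payoffs 3.2, 0.5 → best response Up.
Row against (R, B): payoffs 2.1, 4.5 → best response Down.
Column against (Up, F): payoffs 3.6, 4.1, 4.8 → best response R.
Column against (Up, B): payoffs 3.3, 1.9, 4.8 → best response R.
Column against (Down, F): payoffs 5.6, 5.4, 2.7 → best response L.
Column against (Down, B): payoffs 2.5, 4.8, 5.7 → best response R.
Matrix against (Up, L): payoffs 1.7, 4.7 → best response B.
Matrix against (Up, M): payoffs 3.6, 5.1 → best response B.
Matrix against (Up, R): payoffs 5.4, 3.4 → best response F.
Matrix against (Down, L): payoffs 6, 2.2 → best response F.
Matrix against (Down, M): payoffs 1.4, 3.6 → best response B.
Matrix against (Down, R): payoffs 0.9, 4.5 → best response B.
Mutual best responses: (Up, R, F); (Down, L, F); (Down, R, B).

(Up, R, F); (Down, L, F); (Down, R, B)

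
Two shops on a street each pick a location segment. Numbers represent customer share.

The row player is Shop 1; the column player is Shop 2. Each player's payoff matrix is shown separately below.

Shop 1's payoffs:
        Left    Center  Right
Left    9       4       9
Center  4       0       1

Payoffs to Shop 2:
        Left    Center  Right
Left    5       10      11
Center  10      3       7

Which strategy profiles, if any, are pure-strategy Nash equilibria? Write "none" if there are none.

Shop 1 against Left: payoffs 9, 4 → best response Left.
Shop 1 against Center: payoffs 4, 0 → best response Left.
Shop 1 against Right: payoffs 9, 1 → best response Left.
Shop 2 against Left: payoffs 5, 10, 11 → best response Right.
Shop 2 against Center: payoffs 10, 3, 7 → best response Left.
Mutual best responses: (Left, Right).

Pure NE: (Left, Right)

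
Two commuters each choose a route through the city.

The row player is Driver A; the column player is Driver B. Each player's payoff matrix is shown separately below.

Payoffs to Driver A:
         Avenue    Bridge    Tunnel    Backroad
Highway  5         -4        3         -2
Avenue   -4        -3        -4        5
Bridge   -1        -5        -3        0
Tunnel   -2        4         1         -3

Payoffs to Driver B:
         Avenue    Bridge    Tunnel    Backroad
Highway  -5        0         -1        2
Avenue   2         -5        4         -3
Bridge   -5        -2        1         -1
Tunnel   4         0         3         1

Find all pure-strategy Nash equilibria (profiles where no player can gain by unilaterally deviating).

This game has no pure Nash equilibrium.

For each strategy profile, look for a profitable unilateral deviation.
(Highway, Avenue): Driver B can switch to Bridge (-5 → 0). Not NE.
(Highway, Bridge): Driver A can switch to Avenue (-4 → -3). Not NE.
(Highway, Tunnel): Driver B can switch to Bridge (-1 → 0). Not NE.
(Highway, Backroad): Driver A can switch to Avenue (-2 → 5). Not NE.
(Avenue, Avenue): Driver A can switch to Highway (-4 → 5). Not NE.
(Avenue, Bridge): Driver A can switch to Tunnel (-3 → 4). Not NE.
(Avenue, Tunnel): Driver A can switch to Highway (-4 → 3). Not NE.
(Avenue, Backroad): Driver B can switch to Avenue (-3 → 2). Not NE.
(The remaining 8 profiles each have a profitable deviation by the same check.)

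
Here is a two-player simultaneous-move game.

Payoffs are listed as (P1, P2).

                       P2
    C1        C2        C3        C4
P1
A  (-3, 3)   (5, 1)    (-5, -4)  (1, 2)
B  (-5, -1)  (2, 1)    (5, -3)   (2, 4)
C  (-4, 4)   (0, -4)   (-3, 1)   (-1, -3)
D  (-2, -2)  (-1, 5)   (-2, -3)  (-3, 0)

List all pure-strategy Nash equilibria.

(A, C1): P1 can switch to D (-3 → -2). Not NE.
(A, C2): P2 can switch to C1 (1 → 3). Not NE.
(A, C3): P1 can switch to B (-5 → 5). Not NE.
(A, C4): P1 can switch to B (1 → 2). Not NE.
(B, C1): P1 can switch to A (-5 → -3). Not NE.
(B, C2): P1 can switch to A (2 → 5). Not NE.
(B, C3): P2 can switch to C1 (-3 → -1). Not NE.
(B, C4): P1 gets 2, best alternative 1; P2 gets 4, best alternative 1. No profitable deviation — NE.
(C, C1): P1 can switch to A (-4 → -3). Not NE.
(C, C2): P1 can switch to A (0 → 5). Not NE.
(C, C3): P1 can switch to B (-3 → 5). Not NE.
(The remaining 5 profiles each have a profitable deviation by the same check.)

(B, C4)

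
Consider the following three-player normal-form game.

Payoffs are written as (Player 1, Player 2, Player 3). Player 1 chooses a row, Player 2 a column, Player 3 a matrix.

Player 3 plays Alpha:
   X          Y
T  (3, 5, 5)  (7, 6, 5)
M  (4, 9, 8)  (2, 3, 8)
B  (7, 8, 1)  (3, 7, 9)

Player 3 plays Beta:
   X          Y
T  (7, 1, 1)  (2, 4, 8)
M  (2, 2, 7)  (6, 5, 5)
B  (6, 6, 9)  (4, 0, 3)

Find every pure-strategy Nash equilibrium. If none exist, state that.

(T, X, Alpha): Player 1 can switch to M (3 → 4). Not NE.
(T, X, Beta): Player 2 can switch to Y (1 → 4). Not NE.
(T, Y, Alpha): Player 3 can switch to Beta (5 → 8). Not NE.
(T, Y, Beta): Player 1 can switch to M (2 → 6). Not NE.
(M, X, Alpha): Player 1 can switch to B (4 → 7). Not NE.
(M, X, Beta): Player 1 can switch to T (2 → 7). Not NE.
(M, Y, Alpha): Player 1 can switch to T (2 → 7). Not NE.
(M, Y, Beta): Player 3 can switch to Alpha (5 → 8). Not NE.
(B, X, Alpha): Player 3 can switch to Beta (1 → 9). Not NE.
(B, X, Beta): Player 1 can switch to T (6 → 7). Not NE.
(B, Y, Alpha): Player 1 can switch to T (3 → 7). Not NE.
(B, Y, Beta): Player 1 can switch to M (4 → 6). Not NE.

There is no pure-strategy Nash equilibrium.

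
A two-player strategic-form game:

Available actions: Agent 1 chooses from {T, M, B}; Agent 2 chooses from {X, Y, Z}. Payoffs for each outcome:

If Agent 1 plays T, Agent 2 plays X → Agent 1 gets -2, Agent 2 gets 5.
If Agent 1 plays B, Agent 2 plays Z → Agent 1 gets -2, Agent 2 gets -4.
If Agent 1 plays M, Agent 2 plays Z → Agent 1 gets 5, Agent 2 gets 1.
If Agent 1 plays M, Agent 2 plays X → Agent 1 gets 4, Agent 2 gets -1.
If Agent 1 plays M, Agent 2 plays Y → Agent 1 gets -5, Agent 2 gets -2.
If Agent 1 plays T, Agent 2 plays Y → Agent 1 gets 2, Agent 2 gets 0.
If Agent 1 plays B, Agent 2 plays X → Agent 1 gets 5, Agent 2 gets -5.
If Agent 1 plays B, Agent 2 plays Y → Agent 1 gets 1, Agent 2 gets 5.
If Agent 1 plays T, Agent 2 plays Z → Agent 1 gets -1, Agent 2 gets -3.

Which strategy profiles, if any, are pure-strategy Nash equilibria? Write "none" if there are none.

(T, X): Agent 1 can switch to M (-2 → 4). Not NE.
(T, Y): Agent 2 can switch to X (0 → 5). Not NE.
(T, Z): Agent 1 can switch to M (-1 → 5). Not NE.
(M, X): Agent 1 can switch to B (4 → 5). Not NE.
(M, Y): Agent 1 can switch to T (-5 → 2). Not NE.
(M, Z): Agent 1 gets 5, best alternative -1; Agent 2 gets 1, best alternative -1. No profitable deviation — NE.
(B, X): Agent 2 can switch to Y (-5 → 5). Not NE.
(B, Y): Agent 1 can switch to T (1 → 2). Not NE.
(B, Z): Agent 1 can switch to T (-2 → -1). Not NE.

Pure NE: (M, Z)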